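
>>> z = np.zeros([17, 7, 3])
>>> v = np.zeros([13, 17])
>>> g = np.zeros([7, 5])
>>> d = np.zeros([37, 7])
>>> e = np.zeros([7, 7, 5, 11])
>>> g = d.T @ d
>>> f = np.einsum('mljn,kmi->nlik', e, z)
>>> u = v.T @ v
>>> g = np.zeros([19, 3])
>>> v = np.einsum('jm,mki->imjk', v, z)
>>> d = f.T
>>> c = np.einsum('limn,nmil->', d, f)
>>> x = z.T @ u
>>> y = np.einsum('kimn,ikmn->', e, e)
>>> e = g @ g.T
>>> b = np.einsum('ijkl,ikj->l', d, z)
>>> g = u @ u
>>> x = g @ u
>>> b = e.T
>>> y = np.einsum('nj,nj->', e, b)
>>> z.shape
(17, 7, 3)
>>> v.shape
(3, 17, 13, 7)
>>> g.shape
(17, 17)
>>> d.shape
(17, 3, 7, 11)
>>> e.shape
(19, 19)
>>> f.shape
(11, 7, 3, 17)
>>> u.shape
(17, 17)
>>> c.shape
()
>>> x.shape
(17, 17)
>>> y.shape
()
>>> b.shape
(19, 19)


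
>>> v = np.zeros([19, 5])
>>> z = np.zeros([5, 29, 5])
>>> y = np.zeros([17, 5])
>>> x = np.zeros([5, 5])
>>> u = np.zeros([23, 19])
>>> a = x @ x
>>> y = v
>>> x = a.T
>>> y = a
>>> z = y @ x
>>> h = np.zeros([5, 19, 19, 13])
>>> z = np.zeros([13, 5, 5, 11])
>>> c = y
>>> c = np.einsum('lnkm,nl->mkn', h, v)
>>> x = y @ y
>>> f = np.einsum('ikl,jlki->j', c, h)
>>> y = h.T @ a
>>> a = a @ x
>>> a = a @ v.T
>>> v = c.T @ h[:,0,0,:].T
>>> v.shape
(19, 19, 5)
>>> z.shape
(13, 5, 5, 11)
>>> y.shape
(13, 19, 19, 5)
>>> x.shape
(5, 5)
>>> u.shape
(23, 19)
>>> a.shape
(5, 19)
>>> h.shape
(5, 19, 19, 13)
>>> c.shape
(13, 19, 19)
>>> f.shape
(5,)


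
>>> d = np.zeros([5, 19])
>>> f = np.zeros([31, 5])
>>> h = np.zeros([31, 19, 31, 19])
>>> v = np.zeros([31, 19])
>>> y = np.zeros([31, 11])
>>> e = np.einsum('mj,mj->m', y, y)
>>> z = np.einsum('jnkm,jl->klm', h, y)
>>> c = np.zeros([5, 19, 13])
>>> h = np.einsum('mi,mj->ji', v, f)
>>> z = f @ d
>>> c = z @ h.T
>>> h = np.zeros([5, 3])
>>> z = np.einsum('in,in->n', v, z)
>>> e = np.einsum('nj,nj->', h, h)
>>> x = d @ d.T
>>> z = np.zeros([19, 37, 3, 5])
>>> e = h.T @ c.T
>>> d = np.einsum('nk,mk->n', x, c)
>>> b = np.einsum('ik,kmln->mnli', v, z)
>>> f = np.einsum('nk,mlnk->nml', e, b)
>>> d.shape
(5,)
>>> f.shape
(3, 37, 5)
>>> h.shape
(5, 3)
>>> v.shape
(31, 19)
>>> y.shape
(31, 11)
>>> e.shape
(3, 31)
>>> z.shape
(19, 37, 3, 5)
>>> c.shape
(31, 5)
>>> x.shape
(5, 5)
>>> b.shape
(37, 5, 3, 31)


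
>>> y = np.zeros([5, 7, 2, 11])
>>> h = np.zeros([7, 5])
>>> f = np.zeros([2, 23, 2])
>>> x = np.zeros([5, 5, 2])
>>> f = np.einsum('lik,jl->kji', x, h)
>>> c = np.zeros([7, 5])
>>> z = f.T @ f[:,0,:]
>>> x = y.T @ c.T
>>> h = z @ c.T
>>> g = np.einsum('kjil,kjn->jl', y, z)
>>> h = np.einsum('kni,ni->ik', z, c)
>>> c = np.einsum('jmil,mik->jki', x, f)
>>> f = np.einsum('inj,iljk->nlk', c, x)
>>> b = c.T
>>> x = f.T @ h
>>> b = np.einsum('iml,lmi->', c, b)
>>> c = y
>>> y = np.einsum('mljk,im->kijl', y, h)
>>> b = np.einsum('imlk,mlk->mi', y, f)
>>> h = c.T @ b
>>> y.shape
(11, 5, 2, 7)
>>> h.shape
(11, 2, 7, 11)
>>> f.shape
(5, 2, 7)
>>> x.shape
(7, 2, 5)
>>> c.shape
(5, 7, 2, 11)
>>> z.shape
(5, 7, 5)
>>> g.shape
(7, 11)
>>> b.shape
(5, 11)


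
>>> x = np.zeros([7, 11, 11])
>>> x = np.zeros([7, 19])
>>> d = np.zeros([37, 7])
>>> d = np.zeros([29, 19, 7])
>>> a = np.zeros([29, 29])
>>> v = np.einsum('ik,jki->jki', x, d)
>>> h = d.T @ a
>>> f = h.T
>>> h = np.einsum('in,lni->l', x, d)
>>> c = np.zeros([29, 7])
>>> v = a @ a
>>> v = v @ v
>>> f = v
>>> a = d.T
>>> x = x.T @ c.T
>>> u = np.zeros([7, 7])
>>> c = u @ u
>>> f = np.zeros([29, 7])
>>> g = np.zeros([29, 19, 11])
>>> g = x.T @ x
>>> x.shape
(19, 29)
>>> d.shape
(29, 19, 7)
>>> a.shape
(7, 19, 29)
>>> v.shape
(29, 29)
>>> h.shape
(29,)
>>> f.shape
(29, 7)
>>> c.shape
(7, 7)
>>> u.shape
(7, 7)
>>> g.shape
(29, 29)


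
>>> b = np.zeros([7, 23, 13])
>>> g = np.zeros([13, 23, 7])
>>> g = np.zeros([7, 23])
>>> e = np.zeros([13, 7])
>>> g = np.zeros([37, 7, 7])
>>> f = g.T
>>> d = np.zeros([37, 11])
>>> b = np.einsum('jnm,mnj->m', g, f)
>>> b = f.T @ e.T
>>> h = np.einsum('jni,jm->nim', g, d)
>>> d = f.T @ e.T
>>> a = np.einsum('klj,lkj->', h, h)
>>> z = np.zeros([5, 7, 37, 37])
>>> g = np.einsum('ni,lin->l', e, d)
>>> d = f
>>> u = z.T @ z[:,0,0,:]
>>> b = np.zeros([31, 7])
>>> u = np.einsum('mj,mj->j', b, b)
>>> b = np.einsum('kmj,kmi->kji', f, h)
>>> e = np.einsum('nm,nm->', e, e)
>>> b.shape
(7, 37, 11)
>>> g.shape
(37,)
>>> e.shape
()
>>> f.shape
(7, 7, 37)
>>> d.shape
(7, 7, 37)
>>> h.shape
(7, 7, 11)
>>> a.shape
()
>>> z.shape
(5, 7, 37, 37)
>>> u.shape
(7,)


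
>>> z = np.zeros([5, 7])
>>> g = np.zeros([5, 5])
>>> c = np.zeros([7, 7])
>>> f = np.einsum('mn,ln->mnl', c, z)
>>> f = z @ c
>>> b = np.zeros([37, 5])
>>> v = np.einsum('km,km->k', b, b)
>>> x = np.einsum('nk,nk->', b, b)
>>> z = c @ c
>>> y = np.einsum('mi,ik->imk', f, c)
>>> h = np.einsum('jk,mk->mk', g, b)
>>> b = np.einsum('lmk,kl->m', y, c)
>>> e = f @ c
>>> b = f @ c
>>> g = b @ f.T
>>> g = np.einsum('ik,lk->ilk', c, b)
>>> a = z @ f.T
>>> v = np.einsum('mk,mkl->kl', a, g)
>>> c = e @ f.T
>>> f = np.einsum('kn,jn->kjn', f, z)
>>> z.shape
(7, 7)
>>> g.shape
(7, 5, 7)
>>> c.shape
(5, 5)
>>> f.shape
(5, 7, 7)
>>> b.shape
(5, 7)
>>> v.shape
(5, 7)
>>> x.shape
()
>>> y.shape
(7, 5, 7)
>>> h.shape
(37, 5)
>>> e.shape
(5, 7)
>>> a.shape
(7, 5)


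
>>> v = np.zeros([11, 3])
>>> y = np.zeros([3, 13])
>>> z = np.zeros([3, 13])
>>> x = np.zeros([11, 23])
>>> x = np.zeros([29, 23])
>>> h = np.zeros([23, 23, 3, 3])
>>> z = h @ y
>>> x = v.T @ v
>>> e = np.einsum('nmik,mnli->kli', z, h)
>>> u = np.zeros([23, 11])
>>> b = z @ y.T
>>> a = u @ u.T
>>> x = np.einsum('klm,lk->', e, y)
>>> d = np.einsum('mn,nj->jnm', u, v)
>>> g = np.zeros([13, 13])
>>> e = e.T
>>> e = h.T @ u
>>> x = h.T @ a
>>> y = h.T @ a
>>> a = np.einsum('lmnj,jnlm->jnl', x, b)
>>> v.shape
(11, 3)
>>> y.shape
(3, 3, 23, 23)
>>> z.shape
(23, 23, 3, 13)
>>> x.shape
(3, 3, 23, 23)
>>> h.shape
(23, 23, 3, 3)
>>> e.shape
(3, 3, 23, 11)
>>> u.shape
(23, 11)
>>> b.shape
(23, 23, 3, 3)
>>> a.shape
(23, 23, 3)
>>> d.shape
(3, 11, 23)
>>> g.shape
(13, 13)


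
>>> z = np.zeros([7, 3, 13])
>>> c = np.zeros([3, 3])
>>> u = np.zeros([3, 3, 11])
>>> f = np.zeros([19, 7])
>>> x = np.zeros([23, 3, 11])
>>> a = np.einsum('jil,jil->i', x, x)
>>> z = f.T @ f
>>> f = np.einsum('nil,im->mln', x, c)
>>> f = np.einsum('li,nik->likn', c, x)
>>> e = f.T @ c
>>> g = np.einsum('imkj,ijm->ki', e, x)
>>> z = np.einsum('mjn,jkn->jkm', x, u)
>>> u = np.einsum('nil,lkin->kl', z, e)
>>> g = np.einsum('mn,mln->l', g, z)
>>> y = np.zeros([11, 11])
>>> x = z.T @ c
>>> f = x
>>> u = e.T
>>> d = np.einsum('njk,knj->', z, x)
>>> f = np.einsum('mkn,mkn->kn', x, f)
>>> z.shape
(3, 3, 23)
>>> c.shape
(3, 3)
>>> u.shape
(3, 3, 11, 23)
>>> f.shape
(3, 3)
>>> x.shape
(23, 3, 3)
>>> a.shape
(3,)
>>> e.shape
(23, 11, 3, 3)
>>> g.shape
(3,)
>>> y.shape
(11, 11)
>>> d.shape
()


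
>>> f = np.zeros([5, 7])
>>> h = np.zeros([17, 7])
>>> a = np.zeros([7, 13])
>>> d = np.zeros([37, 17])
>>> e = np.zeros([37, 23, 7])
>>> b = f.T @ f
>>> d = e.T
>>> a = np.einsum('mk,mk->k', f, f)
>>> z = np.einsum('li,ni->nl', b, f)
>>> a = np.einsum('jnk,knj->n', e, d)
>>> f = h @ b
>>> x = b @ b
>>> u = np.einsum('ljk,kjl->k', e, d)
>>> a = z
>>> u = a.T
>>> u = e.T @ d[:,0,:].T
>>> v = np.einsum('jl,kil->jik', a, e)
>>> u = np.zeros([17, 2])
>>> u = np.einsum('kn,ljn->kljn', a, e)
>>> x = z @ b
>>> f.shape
(17, 7)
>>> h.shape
(17, 7)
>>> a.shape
(5, 7)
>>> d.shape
(7, 23, 37)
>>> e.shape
(37, 23, 7)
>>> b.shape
(7, 7)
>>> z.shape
(5, 7)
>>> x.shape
(5, 7)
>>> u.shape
(5, 37, 23, 7)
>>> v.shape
(5, 23, 37)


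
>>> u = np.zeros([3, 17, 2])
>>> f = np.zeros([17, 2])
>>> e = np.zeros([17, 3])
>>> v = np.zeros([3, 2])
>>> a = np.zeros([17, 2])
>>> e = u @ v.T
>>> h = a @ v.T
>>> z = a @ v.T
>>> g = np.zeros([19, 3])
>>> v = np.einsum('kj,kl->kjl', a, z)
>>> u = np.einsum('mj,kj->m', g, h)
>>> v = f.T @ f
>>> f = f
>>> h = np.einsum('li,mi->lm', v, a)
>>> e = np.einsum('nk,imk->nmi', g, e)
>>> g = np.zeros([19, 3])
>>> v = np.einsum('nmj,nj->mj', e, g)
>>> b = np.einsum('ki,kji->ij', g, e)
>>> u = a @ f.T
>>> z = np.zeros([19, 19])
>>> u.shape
(17, 17)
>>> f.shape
(17, 2)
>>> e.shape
(19, 17, 3)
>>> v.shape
(17, 3)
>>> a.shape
(17, 2)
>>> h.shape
(2, 17)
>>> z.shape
(19, 19)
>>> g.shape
(19, 3)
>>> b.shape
(3, 17)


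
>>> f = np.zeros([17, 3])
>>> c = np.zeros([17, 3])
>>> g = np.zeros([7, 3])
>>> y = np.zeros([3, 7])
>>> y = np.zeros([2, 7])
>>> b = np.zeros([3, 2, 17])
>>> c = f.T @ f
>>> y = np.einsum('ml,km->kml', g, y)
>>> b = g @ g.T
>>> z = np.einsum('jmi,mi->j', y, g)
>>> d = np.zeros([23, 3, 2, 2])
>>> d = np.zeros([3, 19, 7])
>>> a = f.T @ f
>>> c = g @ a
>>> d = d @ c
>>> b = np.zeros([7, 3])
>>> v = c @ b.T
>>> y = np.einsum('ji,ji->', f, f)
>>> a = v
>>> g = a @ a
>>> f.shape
(17, 3)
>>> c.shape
(7, 3)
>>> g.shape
(7, 7)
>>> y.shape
()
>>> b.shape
(7, 3)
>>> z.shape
(2,)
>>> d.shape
(3, 19, 3)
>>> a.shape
(7, 7)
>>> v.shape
(7, 7)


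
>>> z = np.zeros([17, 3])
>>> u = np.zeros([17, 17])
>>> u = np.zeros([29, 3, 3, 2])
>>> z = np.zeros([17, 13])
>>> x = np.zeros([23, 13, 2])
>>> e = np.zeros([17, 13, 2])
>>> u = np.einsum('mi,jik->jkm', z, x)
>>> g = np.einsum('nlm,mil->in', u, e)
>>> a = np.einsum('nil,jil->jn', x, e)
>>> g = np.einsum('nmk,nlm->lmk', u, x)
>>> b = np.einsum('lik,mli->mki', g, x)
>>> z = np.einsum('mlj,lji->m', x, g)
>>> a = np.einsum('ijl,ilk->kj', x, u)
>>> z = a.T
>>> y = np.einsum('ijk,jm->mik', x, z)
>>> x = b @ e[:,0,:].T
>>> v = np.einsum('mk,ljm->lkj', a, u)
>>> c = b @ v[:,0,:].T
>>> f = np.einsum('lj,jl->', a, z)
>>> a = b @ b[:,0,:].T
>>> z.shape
(13, 17)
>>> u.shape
(23, 2, 17)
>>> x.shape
(23, 17, 17)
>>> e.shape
(17, 13, 2)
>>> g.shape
(13, 2, 17)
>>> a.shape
(23, 17, 23)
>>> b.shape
(23, 17, 2)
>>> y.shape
(17, 23, 2)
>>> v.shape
(23, 13, 2)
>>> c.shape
(23, 17, 23)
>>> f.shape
()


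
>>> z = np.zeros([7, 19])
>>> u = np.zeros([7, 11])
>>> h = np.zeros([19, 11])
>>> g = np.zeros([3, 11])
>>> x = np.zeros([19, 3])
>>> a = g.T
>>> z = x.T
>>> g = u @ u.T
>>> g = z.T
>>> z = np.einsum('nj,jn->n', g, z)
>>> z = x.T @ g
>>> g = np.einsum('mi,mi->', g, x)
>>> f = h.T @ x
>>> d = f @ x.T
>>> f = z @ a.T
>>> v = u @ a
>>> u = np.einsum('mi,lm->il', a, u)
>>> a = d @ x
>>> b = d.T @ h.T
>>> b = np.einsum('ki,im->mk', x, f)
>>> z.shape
(3, 3)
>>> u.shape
(3, 7)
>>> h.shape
(19, 11)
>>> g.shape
()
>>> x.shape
(19, 3)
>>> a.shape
(11, 3)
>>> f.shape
(3, 11)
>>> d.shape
(11, 19)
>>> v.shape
(7, 3)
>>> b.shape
(11, 19)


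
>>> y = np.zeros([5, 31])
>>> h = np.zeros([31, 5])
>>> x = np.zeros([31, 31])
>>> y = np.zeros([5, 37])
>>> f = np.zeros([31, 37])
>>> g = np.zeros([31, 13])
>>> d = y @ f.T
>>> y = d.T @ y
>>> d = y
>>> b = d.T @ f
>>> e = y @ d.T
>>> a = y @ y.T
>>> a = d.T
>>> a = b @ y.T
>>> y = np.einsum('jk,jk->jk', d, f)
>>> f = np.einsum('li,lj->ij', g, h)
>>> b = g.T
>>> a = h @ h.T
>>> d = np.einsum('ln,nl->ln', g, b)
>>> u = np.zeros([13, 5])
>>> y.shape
(31, 37)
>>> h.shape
(31, 5)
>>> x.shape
(31, 31)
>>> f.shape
(13, 5)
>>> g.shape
(31, 13)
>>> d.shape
(31, 13)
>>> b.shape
(13, 31)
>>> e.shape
(31, 31)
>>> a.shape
(31, 31)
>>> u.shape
(13, 5)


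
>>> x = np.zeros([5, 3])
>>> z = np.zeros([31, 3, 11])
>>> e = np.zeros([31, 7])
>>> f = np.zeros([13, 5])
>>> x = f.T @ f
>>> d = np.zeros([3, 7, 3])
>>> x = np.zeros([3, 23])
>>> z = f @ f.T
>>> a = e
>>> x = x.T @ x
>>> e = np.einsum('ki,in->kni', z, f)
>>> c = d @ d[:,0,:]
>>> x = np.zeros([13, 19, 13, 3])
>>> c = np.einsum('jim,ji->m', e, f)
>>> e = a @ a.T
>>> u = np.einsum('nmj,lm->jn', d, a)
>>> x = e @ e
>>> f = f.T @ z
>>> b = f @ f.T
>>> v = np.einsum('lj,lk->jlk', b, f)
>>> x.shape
(31, 31)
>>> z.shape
(13, 13)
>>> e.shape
(31, 31)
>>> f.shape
(5, 13)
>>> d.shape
(3, 7, 3)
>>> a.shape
(31, 7)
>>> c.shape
(13,)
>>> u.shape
(3, 3)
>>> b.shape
(5, 5)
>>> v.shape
(5, 5, 13)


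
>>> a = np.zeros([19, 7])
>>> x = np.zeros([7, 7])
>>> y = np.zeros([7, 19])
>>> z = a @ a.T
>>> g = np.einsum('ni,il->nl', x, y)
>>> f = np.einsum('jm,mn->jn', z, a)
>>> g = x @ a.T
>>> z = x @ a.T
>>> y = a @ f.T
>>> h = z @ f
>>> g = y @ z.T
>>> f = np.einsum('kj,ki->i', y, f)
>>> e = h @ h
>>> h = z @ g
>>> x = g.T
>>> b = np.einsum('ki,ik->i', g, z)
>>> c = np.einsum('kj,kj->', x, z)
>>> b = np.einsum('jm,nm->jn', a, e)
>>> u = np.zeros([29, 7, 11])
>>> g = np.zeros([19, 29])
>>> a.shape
(19, 7)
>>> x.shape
(7, 19)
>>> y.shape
(19, 19)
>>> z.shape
(7, 19)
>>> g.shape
(19, 29)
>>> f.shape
(7,)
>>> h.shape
(7, 7)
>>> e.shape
(7, 7)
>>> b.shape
(19, 7)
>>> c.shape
()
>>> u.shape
(29, 7, 11)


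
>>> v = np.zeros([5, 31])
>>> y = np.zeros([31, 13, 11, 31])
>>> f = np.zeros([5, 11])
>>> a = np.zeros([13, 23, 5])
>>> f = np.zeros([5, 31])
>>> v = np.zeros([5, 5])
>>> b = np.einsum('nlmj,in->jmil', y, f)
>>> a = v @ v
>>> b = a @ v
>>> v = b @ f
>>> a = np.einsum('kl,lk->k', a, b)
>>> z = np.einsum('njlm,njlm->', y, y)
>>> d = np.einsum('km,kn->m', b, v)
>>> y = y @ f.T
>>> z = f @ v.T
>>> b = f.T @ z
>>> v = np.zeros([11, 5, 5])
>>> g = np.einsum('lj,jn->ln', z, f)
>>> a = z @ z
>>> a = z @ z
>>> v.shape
(11, 5, 5)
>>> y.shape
(31, 13, 11, 5)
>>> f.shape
(5, 31)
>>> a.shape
(5, 5)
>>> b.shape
(31, 5)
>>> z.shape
(5, 5)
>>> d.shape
(5,)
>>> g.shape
(5, 31)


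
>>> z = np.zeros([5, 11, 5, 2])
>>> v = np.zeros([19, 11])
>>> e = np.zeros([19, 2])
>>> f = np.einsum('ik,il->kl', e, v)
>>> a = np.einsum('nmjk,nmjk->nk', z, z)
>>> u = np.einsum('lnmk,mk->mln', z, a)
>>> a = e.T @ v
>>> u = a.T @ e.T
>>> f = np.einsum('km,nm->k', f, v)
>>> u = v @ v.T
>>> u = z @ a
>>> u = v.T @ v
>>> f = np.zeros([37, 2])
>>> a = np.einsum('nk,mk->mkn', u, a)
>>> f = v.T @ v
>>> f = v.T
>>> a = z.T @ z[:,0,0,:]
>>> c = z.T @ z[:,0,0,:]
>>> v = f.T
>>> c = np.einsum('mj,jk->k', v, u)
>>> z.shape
(5, 11, 5, 2)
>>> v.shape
(19, 11)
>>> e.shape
(19, 2)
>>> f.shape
(11, 19)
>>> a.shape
(2, 5, 11, 2)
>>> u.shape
(11, 11)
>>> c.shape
(11,)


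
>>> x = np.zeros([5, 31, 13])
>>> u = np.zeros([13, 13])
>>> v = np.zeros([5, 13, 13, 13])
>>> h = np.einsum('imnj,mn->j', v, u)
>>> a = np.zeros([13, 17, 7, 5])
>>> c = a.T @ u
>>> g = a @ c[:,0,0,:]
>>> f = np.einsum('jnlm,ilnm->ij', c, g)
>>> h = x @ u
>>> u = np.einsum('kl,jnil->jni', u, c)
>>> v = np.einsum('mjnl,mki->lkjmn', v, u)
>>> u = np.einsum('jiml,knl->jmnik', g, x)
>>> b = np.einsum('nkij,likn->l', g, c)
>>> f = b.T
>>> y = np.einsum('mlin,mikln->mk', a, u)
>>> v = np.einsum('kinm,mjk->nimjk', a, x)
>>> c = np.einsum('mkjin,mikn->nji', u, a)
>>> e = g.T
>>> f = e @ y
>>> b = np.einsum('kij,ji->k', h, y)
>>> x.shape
(5, 31, 13)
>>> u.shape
(13, 7, 31, 17, 5)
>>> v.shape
(7, 17, 5, 31, 13)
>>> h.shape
(5, 31, 13)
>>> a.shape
(13, 17, 7, 5)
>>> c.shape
(5, 31, 17)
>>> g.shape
(13, 17, 7, 13)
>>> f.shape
(13, 7, 17, 31)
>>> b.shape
(5,)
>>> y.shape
(13, 31)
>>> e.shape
(13, 7, 17, 13)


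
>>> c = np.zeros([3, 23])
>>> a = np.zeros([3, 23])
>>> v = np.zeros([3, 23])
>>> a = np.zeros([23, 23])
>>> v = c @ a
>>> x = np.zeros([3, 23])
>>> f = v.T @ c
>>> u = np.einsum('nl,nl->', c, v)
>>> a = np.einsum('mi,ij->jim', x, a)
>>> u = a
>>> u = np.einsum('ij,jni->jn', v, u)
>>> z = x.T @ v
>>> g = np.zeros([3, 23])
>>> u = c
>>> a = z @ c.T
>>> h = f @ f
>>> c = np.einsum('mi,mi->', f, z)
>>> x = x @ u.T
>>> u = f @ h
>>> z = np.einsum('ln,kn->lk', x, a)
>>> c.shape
()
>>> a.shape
(23, 3)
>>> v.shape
(3, 23)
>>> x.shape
(3, 3)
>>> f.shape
(23, 23)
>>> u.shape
(23, 23)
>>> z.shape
(3, 23)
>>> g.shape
(3, 23)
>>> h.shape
(23, 23)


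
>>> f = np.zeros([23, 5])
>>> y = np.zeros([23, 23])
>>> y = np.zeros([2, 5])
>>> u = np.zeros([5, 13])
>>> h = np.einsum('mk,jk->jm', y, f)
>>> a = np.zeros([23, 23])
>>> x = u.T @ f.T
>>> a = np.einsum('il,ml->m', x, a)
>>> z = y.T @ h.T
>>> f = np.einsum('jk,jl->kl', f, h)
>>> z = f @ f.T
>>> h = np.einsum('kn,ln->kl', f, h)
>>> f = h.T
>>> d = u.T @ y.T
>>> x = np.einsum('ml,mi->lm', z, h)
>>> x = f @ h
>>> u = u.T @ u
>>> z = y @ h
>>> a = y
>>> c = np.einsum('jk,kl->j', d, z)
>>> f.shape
(23, 5)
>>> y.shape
(2, 5)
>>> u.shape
(13, 13)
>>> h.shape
(5, 23)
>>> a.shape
(2, 5)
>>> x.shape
(23, 23)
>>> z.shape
(2, 23)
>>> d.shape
(13, 2)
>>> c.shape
(13,)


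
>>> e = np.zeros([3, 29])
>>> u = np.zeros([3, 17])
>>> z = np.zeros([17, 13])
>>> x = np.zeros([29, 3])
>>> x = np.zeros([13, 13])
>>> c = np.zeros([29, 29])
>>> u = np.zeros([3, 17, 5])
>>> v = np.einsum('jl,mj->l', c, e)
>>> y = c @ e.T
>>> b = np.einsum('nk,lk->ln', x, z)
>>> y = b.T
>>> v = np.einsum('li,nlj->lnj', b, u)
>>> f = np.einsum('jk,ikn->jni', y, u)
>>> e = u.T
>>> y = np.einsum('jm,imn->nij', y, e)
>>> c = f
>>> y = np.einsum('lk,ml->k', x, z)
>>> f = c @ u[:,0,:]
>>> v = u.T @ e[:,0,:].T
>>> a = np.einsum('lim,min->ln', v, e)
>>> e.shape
(5, 17, 3)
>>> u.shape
(3, 17, 5)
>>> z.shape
(17, 13)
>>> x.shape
(13, 13)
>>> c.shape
(13, 5, 3)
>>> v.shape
(5, 17, 5)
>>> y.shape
(13,)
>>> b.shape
(17, 13)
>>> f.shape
(13, 5, 5)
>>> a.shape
(5, 3)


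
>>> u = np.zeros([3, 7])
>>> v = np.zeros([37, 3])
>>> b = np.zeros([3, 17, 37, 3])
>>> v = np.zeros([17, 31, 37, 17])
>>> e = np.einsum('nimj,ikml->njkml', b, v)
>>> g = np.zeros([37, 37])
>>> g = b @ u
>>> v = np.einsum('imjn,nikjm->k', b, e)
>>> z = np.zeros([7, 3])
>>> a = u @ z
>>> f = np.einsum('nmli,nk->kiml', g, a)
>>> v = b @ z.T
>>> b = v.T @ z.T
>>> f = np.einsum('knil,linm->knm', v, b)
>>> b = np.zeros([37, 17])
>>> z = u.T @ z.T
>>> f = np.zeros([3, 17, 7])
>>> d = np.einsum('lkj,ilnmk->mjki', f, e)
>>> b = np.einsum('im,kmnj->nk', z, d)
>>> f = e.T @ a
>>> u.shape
(3, 7)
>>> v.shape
(3, 17, 37, 7)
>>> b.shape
(17, 37)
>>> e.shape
(3, 3, 31, 37, 17)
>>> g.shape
(3, 17, 37, 7)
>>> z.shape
(7, 7)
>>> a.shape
(3, 3)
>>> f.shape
(17, 37, 31, 3, 3)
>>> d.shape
(37, 7, 17, 3)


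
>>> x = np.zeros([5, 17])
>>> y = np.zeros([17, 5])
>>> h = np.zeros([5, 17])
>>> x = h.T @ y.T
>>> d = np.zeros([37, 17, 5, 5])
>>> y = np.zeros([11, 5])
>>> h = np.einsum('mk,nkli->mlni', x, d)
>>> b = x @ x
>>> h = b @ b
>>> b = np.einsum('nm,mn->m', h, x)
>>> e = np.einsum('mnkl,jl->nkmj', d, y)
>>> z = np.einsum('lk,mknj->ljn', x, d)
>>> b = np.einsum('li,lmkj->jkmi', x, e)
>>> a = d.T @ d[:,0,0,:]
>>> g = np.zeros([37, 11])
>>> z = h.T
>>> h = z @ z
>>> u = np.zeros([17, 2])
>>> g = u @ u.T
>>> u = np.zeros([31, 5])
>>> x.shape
(17, 17)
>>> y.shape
(11, 5)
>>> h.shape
(17, 17)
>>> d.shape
(37, 17, 5, 5)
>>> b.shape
(11, 37, 5, 17)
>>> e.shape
(17, 5, 37, 11)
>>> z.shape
(17, 17)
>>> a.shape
(5, 5, 17, 5)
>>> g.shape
(17, 17)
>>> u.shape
(31, 5)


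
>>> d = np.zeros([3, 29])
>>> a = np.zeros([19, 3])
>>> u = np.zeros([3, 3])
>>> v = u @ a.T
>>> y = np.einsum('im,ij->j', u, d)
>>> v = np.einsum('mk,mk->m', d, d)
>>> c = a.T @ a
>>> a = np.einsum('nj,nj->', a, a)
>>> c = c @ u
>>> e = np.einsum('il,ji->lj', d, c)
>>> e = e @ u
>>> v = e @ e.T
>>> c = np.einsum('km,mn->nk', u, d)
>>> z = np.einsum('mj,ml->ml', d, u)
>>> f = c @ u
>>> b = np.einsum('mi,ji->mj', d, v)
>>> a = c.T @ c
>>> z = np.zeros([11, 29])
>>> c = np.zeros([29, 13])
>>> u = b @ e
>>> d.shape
(3, 29)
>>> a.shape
(3, 3)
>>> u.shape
(3, 3)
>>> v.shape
(29, 29)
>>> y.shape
(29,)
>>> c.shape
(29, 13)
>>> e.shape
(29, 3)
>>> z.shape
(11, 29)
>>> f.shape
(29, 3)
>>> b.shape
(3, 29)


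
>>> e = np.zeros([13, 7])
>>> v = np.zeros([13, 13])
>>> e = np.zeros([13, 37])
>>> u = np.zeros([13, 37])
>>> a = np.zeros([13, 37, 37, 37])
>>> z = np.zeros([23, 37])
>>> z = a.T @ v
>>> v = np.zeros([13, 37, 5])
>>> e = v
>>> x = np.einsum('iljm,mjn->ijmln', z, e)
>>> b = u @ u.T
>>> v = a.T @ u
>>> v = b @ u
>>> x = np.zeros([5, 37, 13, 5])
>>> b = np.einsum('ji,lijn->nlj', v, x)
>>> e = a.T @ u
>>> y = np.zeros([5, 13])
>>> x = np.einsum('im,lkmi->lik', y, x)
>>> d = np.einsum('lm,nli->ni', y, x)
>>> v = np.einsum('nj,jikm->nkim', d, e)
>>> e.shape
(37, 37, 37, 37)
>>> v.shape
(5, 37, 37, 37)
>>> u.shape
(13, 37)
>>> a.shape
(13, 37, 37, 37)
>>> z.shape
(37, 37, 37, 13)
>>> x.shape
(5, 5, 37)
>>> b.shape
(5, 5, 13)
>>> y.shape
(5, 13)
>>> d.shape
(5, 37)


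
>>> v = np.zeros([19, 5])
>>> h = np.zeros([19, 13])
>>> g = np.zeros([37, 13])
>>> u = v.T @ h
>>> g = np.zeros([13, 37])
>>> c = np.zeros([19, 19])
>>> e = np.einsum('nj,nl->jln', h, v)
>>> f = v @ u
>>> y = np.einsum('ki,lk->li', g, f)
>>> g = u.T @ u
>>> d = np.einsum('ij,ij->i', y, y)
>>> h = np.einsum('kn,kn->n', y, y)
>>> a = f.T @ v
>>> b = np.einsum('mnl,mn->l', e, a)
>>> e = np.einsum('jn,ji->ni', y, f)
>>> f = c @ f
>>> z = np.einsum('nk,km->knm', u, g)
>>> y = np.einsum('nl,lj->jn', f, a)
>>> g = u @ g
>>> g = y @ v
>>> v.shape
(19, 5)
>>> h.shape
(37,)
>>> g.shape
(5, 5)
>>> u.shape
(5, 13)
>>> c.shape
(19, 19)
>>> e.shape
(37, 13)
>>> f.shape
(19, 13)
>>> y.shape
(5, 19)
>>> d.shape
(19,)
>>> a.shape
(13, 5)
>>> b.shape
(19,)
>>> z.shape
(13, 5, 13)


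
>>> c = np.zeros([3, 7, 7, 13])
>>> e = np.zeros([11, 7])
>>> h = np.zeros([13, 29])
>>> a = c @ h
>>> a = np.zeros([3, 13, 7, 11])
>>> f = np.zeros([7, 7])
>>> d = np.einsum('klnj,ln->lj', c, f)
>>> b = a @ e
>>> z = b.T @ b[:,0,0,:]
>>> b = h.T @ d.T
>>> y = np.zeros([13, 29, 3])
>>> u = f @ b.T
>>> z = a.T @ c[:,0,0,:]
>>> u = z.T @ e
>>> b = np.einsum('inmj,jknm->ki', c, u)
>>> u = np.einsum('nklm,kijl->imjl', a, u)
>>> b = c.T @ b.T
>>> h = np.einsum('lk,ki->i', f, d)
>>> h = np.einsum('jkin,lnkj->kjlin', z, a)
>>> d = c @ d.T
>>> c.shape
(3, 7, 7, 13)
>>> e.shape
(11, 7)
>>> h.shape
(7, 11, 3, 13, 13)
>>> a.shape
(3, 13, 7, 11)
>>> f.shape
(7, 7)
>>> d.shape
(3, 7, 7, 7)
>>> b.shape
(13, 7, 7, 13)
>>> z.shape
(11, 7, 13, 13)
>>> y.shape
(13, 29, 3)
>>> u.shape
(13, 11, 7, 7)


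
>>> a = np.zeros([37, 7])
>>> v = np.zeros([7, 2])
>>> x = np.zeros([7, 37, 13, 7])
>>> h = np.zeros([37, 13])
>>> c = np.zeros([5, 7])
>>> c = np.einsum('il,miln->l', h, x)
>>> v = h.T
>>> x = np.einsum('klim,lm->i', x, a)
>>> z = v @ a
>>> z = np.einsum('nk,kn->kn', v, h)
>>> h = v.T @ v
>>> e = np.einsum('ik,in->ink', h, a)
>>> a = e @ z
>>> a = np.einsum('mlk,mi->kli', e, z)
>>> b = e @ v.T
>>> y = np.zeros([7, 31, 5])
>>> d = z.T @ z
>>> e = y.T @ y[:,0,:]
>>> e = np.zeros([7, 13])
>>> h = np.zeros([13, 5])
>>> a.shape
(37, 7, 13)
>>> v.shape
(13, 37)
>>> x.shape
(13,)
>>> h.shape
(13, 5)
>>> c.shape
(13,)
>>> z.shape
(37, 13)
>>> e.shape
(7, 13)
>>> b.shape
(37, 7, 13)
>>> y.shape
(7, 31, 5)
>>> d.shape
(13, 13)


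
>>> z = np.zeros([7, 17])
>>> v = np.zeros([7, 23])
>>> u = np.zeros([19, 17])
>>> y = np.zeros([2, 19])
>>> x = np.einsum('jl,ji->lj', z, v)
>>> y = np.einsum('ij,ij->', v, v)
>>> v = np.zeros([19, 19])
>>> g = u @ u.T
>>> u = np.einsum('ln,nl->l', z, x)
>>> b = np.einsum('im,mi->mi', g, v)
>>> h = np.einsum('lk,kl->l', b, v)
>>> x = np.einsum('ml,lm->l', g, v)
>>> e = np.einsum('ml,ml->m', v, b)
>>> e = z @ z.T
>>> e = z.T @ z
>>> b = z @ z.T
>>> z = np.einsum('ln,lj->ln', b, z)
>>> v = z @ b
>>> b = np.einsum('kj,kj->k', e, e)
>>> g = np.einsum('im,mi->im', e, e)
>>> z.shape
(7, 7)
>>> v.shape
(7, 7)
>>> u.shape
(7,)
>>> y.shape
()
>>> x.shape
(19,)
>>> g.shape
(17, 17)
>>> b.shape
(17,)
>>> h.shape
(19,)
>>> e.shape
(17, 17)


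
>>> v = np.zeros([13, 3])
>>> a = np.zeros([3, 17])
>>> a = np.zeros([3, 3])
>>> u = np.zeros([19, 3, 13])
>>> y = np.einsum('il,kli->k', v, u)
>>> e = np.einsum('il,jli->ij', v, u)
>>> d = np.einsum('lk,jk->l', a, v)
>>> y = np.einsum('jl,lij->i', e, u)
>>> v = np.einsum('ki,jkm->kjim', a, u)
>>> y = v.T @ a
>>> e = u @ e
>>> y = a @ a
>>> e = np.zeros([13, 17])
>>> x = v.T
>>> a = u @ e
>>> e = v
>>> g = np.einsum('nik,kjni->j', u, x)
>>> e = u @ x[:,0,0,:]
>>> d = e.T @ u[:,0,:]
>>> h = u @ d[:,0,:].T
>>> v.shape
(3, 19, 3, 13)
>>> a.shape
(19, 3, 17)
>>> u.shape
(19, 3, 13)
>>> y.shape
(3, 3)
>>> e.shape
(19, 3, 3)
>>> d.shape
(3, 3, 13)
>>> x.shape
(13, 3, 19, 3)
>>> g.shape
(3,)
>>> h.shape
(19, 3, 3)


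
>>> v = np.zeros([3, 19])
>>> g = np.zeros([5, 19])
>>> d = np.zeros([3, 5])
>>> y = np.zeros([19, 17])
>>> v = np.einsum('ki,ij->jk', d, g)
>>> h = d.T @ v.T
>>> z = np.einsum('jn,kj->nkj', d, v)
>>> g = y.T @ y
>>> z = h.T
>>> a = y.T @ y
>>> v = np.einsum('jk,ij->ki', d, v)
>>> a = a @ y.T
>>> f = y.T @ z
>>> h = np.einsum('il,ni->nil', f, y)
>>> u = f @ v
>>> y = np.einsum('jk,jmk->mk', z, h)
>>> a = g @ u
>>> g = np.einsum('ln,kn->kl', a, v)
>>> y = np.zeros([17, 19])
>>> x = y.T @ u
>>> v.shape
(5, 19)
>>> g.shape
(5, 17)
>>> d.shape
(3, 5)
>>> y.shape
(17, 19)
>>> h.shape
(19, 17, 5)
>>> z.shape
(19, 5)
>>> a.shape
(17, 19)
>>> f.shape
(17, 5)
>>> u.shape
(17, 19)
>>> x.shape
(19, 19)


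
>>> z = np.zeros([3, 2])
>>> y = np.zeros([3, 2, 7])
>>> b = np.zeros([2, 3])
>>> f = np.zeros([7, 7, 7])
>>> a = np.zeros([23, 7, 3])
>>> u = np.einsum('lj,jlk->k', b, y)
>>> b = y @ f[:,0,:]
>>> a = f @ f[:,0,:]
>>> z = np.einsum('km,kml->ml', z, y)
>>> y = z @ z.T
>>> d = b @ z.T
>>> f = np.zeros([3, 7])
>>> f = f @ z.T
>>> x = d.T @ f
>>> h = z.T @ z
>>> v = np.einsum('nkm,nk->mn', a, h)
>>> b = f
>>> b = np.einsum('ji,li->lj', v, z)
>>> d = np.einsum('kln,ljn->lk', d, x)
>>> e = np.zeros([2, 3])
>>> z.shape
(2, 7)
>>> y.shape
(2, 2)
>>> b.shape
(2, 7)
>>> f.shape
(3, 2)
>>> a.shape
(7, 7, 7)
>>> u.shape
(7,)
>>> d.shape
(2, 3)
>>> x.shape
(2, 2, 2)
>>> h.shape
(7, 7)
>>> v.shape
(7, 7)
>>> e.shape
(2, 3)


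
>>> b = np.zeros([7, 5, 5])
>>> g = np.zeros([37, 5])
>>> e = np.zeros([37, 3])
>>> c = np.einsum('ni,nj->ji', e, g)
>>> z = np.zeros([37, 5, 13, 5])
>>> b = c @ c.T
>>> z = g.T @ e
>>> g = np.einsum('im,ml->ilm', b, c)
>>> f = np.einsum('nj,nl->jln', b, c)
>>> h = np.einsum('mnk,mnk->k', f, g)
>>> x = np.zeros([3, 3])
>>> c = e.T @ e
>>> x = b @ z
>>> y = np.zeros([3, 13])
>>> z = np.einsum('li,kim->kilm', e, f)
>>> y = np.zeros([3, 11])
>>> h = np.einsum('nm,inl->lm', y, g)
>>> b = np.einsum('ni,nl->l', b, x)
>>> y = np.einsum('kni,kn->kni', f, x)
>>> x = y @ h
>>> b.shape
(3,)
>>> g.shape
(5, 3, 5)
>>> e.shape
(37, 3)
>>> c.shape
(3, 3)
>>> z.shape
(5, 3, 37, 5)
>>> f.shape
(5, 3, 5)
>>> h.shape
(5, 11)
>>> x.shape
(5, 3, 11)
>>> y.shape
(5, 3, 5)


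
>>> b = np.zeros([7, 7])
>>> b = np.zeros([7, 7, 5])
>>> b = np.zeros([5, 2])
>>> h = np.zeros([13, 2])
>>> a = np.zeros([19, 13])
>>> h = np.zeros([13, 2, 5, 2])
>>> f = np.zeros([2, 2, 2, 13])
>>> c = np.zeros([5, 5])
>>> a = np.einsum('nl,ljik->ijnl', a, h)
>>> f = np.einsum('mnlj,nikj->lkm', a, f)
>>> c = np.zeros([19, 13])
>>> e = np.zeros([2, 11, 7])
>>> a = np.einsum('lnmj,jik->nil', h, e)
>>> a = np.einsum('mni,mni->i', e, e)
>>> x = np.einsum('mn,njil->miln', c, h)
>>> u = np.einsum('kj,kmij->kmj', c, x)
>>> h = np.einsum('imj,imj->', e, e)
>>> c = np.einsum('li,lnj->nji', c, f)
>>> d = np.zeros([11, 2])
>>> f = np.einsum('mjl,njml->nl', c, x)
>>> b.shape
(5, 2)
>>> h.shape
()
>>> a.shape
(7,)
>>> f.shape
(19, 13)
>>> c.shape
(2, 5, 13)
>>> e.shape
(2, 11, 7)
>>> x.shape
(19, 5, 2, 13)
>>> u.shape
(19, 5, 13)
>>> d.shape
(11, 2)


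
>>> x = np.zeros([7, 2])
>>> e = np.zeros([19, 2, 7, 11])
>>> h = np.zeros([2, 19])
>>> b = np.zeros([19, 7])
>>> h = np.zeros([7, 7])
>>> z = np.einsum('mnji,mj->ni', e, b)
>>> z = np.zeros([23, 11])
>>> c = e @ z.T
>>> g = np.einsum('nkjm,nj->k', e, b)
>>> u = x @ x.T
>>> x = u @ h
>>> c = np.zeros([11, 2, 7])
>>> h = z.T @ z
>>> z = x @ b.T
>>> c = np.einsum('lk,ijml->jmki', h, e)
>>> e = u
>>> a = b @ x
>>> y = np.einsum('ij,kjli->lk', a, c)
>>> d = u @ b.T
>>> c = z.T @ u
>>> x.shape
(7, 7)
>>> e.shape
(7, 7)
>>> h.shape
(11, 11)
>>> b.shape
(19, 7)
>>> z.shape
(7, 19)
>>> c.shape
(19, 7)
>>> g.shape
(2,)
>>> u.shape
(7, 7)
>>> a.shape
(19, 7)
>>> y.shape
(11, 2)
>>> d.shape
(7, 19)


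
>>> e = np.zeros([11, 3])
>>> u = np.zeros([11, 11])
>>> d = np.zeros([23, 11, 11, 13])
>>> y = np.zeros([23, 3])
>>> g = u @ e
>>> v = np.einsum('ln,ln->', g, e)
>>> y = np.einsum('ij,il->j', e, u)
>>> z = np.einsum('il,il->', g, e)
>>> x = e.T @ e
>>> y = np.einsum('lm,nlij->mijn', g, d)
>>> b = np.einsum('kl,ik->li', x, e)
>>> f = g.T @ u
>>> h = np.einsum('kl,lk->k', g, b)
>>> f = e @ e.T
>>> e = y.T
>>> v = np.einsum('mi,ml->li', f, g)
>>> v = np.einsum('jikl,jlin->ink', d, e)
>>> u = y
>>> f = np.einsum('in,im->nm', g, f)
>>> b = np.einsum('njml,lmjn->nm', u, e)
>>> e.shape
(23, 13, 11, 3)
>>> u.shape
(3, 11, 13, 23)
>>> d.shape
(23, 11, 11, 13)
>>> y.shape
(3, 11, 13, 23)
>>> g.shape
(11, 3)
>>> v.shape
(11, 3, 11)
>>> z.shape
()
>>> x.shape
(3, 3)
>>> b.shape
(3, 13)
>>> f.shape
(3, 11)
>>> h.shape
(11,)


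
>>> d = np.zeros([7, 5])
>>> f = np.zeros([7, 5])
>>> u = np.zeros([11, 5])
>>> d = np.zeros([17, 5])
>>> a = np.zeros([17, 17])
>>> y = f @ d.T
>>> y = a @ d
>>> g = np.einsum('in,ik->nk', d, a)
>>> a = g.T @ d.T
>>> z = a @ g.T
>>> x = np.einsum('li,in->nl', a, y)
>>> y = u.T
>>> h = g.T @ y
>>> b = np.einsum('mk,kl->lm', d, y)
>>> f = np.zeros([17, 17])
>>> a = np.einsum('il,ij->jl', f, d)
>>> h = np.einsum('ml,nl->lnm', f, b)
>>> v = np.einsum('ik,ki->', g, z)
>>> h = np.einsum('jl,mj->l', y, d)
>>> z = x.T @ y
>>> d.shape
(17, 5)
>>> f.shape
(17, 17)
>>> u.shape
(11, 5)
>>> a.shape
(5, 17)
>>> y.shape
(5, 11)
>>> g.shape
(5, 17)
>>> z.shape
(17, 11)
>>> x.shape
(5, 17)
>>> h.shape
(11,)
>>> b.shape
(11, 17)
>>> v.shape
()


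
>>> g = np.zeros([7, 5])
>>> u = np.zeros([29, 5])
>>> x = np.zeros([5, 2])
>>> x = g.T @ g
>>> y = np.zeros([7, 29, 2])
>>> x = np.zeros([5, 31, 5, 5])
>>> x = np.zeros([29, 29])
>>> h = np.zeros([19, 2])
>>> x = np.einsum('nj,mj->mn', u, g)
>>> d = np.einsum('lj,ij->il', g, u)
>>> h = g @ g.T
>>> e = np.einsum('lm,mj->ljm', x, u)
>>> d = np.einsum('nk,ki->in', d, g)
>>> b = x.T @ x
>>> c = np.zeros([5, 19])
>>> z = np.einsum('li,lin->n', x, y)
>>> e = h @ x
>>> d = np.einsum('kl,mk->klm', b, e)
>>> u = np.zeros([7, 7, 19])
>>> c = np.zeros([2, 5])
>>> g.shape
(7, 5)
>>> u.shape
(7, 7, 19)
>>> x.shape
(7, 29)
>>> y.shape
(7, 29, 2)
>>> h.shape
(7, 7)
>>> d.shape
(29, 29, 7)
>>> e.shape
(7, 29)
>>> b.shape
(29, 29)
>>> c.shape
(2, 5)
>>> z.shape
(2,)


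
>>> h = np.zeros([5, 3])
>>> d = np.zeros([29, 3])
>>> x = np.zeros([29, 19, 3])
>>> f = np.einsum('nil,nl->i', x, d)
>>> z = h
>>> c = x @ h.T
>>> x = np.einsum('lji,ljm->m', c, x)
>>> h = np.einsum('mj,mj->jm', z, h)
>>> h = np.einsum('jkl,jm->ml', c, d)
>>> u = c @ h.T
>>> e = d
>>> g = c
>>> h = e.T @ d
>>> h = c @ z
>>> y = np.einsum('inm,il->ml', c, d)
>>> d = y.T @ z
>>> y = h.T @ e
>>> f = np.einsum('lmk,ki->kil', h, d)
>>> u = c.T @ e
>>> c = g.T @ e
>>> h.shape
(29, 19, 3)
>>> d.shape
(3, 3)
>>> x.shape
(3,)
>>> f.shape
(3, 3, 29)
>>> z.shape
(5, 3)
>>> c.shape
(5, 19, 3)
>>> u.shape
(5, 19, 3)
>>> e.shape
(29, 3)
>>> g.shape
(29, 19, 5)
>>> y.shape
(3, 19, 3)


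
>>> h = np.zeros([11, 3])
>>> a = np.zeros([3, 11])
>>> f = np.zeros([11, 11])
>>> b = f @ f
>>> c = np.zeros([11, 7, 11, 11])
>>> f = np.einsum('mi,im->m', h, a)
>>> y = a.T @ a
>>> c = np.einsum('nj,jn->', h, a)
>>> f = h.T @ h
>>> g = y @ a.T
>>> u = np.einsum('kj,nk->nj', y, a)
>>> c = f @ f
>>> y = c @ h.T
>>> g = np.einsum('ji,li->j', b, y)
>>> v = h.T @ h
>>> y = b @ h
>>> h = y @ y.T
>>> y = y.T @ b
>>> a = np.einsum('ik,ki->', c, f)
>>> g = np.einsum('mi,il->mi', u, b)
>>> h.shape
(11, 11)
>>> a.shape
()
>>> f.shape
(3, 3)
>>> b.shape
(11, 11)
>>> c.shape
(3, 3)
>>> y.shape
(3, 11)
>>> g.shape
(3, 11)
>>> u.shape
(3, 11)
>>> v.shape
(3, 3)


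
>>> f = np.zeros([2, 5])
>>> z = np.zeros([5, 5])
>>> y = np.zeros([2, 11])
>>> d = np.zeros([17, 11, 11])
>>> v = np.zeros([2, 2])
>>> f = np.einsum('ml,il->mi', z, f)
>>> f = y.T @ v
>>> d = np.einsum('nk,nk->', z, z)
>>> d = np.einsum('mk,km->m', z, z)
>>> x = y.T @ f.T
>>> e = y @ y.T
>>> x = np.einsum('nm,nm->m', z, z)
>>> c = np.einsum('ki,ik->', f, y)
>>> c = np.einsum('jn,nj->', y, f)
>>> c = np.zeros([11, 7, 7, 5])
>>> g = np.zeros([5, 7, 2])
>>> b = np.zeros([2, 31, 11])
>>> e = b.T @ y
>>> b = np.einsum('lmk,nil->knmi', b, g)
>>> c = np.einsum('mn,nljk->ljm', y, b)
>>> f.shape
(11, 2)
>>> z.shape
(5, 5)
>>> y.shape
(2, 11)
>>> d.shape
(5,)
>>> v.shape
(2, 2)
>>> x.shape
(5,)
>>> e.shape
(11, 31, 11)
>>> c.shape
(5, 31, 2)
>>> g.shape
(5, 7, 2)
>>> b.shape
(11, 5, 31, 7)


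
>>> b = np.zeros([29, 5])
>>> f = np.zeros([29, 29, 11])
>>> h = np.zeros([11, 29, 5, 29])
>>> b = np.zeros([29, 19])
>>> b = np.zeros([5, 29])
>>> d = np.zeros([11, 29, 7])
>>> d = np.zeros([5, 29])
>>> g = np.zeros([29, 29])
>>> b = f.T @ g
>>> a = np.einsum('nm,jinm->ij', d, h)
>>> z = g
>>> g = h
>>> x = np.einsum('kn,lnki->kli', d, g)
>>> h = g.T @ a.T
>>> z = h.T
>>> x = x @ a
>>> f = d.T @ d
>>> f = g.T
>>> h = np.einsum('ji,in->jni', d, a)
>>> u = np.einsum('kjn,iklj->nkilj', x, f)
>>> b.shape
(11, 29, 29)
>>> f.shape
(29, 5, 29, 11)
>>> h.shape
(5, 11, 29)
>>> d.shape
(5, 29)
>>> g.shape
(11, 29, 5, 29)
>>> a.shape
(29, 11)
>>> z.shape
(29, 29, 5, 29)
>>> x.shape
(5, 11, 11)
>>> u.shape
(11, 5, 29, 29, 11)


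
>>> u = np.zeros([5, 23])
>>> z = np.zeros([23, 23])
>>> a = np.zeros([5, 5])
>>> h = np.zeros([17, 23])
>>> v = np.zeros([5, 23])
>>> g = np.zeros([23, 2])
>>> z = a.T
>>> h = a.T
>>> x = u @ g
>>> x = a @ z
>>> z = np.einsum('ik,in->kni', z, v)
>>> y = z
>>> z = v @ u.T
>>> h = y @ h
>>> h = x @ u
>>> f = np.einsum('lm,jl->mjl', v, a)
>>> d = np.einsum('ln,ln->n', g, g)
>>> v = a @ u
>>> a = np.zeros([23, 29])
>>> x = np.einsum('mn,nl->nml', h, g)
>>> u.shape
(5, 23)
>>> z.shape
(5, 5)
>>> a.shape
(23, 29)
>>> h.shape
(5, 23)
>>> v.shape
(5, 23)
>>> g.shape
(23, 2)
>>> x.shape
(23, 5, 2)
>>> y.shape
(5, 23, 5)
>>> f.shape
(23, 5, 5)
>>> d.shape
(2,)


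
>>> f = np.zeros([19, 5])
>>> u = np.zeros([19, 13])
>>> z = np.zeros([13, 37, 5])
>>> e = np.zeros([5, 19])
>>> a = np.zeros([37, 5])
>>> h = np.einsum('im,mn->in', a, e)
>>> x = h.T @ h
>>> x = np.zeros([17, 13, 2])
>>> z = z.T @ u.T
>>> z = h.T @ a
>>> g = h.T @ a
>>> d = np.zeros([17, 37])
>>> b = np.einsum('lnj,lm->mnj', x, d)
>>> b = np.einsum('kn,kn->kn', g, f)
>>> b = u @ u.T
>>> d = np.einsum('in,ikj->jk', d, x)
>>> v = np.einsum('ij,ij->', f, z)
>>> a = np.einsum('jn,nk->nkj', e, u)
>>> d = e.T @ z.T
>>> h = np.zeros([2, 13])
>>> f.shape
(19, 5)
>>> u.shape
(19, 13)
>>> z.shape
(19, 5)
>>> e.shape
(5, 19)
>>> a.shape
(19, 13, 5)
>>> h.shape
(2, 13)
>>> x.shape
(17, 13, 2)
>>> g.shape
(19, 5)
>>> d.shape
(19, 19)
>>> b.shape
(19, 19)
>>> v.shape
()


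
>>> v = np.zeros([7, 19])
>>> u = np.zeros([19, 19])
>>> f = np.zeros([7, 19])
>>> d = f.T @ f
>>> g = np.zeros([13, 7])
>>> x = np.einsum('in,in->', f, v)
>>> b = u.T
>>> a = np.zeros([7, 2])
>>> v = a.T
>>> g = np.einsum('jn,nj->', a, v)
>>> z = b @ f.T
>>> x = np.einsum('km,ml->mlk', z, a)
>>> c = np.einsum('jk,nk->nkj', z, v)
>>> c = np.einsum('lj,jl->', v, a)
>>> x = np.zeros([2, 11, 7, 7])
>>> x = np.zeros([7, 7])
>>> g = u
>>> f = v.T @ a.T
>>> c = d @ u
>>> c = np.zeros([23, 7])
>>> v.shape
(2, 7)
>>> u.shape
(19, 19)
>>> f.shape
(7, 7)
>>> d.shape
(19, 19)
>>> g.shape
(19, 19)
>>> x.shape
(7, 7)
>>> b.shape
(19, 19)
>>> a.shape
(7, 2)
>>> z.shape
(19, 7)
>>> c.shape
(23, 7)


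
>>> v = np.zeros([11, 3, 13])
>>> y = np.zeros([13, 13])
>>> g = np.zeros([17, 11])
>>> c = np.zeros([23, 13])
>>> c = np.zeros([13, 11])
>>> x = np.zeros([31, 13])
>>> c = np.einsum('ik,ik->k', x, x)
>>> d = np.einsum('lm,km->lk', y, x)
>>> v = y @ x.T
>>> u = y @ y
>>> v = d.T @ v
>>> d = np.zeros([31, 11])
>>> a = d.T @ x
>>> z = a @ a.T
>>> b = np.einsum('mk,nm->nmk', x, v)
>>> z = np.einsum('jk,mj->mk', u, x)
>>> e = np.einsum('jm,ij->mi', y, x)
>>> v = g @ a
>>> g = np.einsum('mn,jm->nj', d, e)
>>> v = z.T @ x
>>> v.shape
(13, 13)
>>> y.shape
(13, 13)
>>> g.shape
(11, 13)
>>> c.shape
(13,)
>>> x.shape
(31, 13)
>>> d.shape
(31, 11)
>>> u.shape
(13, 13)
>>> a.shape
(11, 13)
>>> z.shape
(31, 13)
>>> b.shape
(31, 31, 13)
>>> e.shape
(13, 31)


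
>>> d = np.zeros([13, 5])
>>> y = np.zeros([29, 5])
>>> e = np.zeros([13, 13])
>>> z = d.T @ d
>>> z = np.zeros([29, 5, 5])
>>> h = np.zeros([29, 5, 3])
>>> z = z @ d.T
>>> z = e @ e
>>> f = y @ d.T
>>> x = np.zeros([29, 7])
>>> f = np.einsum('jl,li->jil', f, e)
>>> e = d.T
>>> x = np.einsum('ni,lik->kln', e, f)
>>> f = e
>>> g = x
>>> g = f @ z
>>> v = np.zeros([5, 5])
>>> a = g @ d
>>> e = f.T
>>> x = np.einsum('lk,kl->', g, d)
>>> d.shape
(13, 5)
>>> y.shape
(29, 5)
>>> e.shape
(13, 5)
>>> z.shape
(13, 13)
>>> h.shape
(29, 5, 3)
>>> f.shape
(5, 13)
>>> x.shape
()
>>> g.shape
(5, 13)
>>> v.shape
(5, 5)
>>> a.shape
(5, 5)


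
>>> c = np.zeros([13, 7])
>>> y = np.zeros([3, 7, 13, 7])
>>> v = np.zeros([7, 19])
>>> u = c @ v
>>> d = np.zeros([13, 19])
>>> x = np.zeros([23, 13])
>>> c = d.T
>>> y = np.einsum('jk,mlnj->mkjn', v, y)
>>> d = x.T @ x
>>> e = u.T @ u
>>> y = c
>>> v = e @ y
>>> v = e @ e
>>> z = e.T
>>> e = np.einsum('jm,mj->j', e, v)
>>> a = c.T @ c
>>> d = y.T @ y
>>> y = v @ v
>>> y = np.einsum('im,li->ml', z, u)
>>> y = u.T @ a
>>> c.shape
(19, 13)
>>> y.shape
(19, 13)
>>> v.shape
(19, 19)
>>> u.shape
(13, 19)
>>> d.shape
(13, 13)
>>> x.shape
(23, 13)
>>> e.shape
(19,)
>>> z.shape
(19, 19)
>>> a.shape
(13, 13)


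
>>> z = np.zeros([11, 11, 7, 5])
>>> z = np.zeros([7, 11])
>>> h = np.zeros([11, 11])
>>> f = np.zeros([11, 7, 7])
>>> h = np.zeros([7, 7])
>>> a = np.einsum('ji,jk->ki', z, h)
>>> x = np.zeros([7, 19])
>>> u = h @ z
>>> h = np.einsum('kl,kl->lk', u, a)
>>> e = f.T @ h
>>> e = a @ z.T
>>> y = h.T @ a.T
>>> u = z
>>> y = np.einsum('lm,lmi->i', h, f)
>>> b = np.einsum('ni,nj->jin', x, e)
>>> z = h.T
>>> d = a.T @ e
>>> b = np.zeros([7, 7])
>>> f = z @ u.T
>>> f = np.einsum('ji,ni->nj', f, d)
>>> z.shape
(7, 11)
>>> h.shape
(11, 7)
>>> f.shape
(11, 7)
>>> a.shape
(7, 11)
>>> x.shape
(7, 19)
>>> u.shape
(7, 11)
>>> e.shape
(7, 7)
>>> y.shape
(7,)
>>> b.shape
(7, 7)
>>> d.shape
(11, 7)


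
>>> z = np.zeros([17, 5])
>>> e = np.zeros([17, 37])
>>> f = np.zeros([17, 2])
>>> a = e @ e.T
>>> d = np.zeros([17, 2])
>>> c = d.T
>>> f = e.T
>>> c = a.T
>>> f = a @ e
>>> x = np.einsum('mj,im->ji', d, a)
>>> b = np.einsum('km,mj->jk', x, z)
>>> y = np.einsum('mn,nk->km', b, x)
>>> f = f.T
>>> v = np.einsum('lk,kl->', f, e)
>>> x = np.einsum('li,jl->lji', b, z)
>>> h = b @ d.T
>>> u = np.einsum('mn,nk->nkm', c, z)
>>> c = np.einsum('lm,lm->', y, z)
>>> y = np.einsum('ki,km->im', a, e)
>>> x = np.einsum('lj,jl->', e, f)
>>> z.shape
(17, 5)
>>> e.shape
(17, 37)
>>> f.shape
(37, 17)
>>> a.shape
(17, 17)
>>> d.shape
(17, 2)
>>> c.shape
()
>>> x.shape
()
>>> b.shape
(5, 2)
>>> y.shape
(17, 37)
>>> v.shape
()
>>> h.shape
(5, 17)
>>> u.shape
(17, 5, 17)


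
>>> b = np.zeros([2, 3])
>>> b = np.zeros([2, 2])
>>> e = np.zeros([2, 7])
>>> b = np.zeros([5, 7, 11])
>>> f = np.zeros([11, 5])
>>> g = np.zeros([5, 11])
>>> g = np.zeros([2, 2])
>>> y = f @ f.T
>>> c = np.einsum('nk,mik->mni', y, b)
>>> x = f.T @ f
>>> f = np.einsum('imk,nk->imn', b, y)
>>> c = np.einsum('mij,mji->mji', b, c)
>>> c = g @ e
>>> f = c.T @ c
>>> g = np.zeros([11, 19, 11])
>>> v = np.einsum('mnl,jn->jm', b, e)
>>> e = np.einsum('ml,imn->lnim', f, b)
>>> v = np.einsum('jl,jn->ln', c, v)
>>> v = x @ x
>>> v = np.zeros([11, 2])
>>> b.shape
(5, 7, 11)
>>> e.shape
(7, 11, 5, 7)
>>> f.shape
(7, 7)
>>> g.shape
(11, 19, 11)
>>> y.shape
(11, 11)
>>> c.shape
(2, 7)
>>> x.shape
(5, 5)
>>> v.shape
(11, 2)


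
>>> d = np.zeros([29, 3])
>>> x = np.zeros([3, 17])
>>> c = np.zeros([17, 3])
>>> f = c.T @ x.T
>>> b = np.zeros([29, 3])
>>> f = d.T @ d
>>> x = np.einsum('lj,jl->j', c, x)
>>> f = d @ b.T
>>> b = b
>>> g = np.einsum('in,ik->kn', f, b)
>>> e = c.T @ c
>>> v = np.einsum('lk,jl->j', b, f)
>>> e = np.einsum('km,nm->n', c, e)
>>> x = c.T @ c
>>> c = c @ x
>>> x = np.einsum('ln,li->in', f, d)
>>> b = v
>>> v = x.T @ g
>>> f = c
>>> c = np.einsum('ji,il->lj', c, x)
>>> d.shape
(29, 3)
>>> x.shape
(3, 29)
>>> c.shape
(29, 17)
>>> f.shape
(17, 3)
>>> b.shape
(29,)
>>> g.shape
(3, 29)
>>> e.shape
(3,)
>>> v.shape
(29, 29)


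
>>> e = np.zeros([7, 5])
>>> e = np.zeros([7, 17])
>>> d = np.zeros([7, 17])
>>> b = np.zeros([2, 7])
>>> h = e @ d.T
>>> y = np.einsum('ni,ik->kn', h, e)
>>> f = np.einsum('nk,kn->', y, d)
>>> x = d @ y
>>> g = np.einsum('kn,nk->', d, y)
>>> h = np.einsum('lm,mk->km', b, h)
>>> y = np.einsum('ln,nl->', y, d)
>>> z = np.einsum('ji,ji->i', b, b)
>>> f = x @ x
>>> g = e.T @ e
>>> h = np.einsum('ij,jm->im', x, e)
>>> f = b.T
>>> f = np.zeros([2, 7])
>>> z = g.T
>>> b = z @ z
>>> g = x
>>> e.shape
(7, 17)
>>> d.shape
(7, 17)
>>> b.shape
(17, 17)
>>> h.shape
(7, 17)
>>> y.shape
()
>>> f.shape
(2, 7)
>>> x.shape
(7, 7)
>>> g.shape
(7, 7)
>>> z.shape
(17, 17)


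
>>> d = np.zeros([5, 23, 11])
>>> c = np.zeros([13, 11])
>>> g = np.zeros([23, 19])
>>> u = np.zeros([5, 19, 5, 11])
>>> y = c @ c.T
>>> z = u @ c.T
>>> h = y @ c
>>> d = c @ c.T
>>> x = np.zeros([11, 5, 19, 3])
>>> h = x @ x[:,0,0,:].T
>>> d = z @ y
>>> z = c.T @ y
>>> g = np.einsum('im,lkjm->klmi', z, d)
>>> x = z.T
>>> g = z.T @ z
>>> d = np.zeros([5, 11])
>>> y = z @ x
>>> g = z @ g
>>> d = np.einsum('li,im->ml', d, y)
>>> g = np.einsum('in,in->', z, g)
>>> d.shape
(11, 5)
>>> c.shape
(13, 11)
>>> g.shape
()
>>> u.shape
(5, 19, 5, 11)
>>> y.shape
(11, 11)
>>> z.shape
(11, 13)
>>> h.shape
(11, 5, 19, 11)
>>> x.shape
(13, 11)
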